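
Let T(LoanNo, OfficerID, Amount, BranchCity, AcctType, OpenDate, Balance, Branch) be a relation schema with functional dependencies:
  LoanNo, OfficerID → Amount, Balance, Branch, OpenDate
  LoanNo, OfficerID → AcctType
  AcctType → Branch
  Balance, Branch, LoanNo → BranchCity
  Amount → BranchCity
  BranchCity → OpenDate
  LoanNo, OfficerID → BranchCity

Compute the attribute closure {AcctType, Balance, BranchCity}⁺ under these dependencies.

{AcctType, Balance, Branch, BranchCity, OpenDate}

Start with {AcctType, Balance, BranchCity}.
AcctType → Branch applies; add {Branch} → now {AcctType, Balance, Branch, BranchCity}.
BranchCity → OpenDate applies; add {OpenDate} → now {AcctType, Balance, Branch, BranchCity, OpenDate}.
No further FD applies.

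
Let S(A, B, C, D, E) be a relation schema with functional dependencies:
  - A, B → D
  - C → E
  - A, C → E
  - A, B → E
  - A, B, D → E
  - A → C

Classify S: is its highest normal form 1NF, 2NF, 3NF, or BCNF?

1NF

Candidate key: {A, B}. Prime attributes: {A, B}.
For C → E we have {C}⁺ = {C, E}; {C} is not a superkey, so BCNF fails.
Because {E} is non-prime and the left side of C → E is not a superkey, the relation is not in 3NF.
Since {A} ⊂ {A, B} and {A}⁺ ⊇ {C, E} with {C, E} non-prime, there is a partial dependency; 2NF fails.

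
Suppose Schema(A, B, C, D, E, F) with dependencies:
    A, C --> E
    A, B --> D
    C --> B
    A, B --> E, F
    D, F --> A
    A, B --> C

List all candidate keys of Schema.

Closure of {A, B} is {A, B, C, D, E, F}, the whole schema; {A, B} is a candidate key.
Closure of {A, C} is {A, B, C, D, E, F}, the whole schema; {A, C} is a candidate key.
Closure of {B, D, F} is {A, B, C, D, E, F}, the whole schema; {B, D, F} is a candidate key.
Closure of {C, D, F} is {A, B, C, D, E, F}, the whole schema; {C, D, F} is a candidate key.
Any other superkey properly contains one of these, so there are no further candidate keys.

{A, B}, {A, C}, {B, D, F}, {C, D, F}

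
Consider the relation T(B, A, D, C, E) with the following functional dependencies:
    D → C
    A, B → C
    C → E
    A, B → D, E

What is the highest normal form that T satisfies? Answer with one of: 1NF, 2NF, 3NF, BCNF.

2NF

Candidate key: {A, B}. Prime attributes: {A, B}.
D → C breaks BCNF: {D}⁺ = {C, D, E}, so {D} is not a superkey.
Because {C} is non-prime and the left side of D → C is not a superkey, the relation is not in 3NF.
No proper subset of a key has a non-prime attribute in its closure, so there is no partial dependency; 2NF holds.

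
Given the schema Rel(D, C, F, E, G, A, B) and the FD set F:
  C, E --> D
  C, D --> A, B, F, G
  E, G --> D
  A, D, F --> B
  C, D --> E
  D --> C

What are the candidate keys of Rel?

{C, E}, {D}, {E, G}

{D}⁺ = {A, B, C, D, E, F, G}, which is every attribute, so {D} is a candidate key.
{C, E}⁺ = {A, B, C, D, E, F, G}, which is every attribute, so {C, E} is a candidate key.
{E, G}⁺ = {A, B, C, D, E, F, G}, which is every attribute, so {E, G} is a candidate key.
These are minimal and exhaustive — every other superkey contains one of them.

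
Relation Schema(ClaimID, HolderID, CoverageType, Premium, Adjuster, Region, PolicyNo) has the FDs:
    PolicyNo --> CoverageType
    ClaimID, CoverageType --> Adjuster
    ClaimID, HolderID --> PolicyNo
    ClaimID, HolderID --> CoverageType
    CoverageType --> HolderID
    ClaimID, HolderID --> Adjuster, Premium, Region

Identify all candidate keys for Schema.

Attributes never on any right-hand side: {ClaimID} — every candidate key must contain it.
{ClaimID, CoverageType}⁺ = {Adjuster, ClaimID, CoverageType, HolderID, PolicyNo, Premium, Region} — all of the relation — so {ClaimID, CoverageType} is a candidate key.
{ClaimID, HolderID}⁺ = {Adjuster, ClaimID, CoverageType, HolderID, PolicyNo, Premium, Region} — all of the relation — so {ClaimID, HolderID} is a candidate key.
{ClaimID, PolicyNo}⁺ = {Adjuster, ClaimID, CoverageType, HolderID, PolicyNo, Premium, Region} — all of the relation — so {ClaimID, PolicyNo} is a candidate key.
No proper subset of any of these is a key, and no other minimal superkey exists.

{ClaimID, CoverageType}, {ClaimID, HolderID}, {ClaimID, PolicyNo}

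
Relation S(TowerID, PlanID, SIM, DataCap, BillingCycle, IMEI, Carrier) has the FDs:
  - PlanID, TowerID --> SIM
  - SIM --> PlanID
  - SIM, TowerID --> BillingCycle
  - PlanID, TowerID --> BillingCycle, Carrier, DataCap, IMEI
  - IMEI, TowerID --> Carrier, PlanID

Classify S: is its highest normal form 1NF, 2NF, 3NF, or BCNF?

3NF

Candidate keys: {IMEI, TowerID}, {PlanID, TowerID}, {SIM, TowerID}. Prime attributes: {IMEI, PlanID, SIM, TowerID}.
SIM --> PlanID breaks BCNF: {SIM}⁺ = {PlanID, SIM}, so {SIM} is not a superkey.
Its right-hand attributes {PlanID} are all prime, as are those of every other non-superkey FD — the relation is in 3NF.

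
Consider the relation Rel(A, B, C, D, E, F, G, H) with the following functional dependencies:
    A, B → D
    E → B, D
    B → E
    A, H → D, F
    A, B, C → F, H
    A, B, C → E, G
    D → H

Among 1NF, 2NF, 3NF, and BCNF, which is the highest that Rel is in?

1NF

Candidate keys: {A, B, C}, {A, C, E}. Prime attributes: {A, B, C, E}.
A, B → D: {A, B}⁺ = {A, B, D, E, F, H}, which is not all of the attributes, so the left side is not a superkey — BCNF is violated.
Because {D} is non-prime and the left side of A, B → D is not a superkey, the relation is not in 3NF.
{B} is a proper subset of the key {A, B, C}, and {B}⁺ contains the non-prime attributes {D, H} — a partial dependency, so 2NF is violated.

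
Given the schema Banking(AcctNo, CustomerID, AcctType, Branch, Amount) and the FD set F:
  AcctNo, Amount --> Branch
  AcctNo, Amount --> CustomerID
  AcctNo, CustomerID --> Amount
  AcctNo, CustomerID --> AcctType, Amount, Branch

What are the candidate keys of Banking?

{AcctNo, Amount}, {AcctNo, CustomerID}

Attributes never on any right-hand side: {AcctNo} — every candidate key must contain it.
Closure of {AcctNo, Amount} is {AcctNo, AcctType, Amount, Branch, CustomerID}, the whole schema; {AcctNo, Amount} is a candidate key.
Closure of {AcctNo, CustomerID} is {AcctNo, AcctType, Amount, Branch, CustomerID}, the whole schema; {AcctNo, CustomerID} is a candidate key.
These are minimal and exhaustive — every other superkey contains one of them.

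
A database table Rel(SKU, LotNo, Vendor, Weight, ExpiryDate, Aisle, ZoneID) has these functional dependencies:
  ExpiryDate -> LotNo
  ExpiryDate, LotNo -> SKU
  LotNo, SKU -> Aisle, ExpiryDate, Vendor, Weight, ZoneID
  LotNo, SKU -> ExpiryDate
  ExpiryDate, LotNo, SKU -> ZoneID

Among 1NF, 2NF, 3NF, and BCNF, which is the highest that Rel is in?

BCNF

Candidate keys: {ExpiryDate}, {LotNo, SKU}. Prime attributes: {ExpiryDate, LotNo, SKU}.
Every FD has a superkey on the left, so the relation is in BCNF.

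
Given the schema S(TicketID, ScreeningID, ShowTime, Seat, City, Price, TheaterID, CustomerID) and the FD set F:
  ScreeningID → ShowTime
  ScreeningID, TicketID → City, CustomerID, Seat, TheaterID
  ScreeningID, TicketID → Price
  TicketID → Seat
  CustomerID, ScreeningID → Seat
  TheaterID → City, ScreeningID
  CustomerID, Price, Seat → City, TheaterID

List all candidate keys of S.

{CustomerID, Price, TicketID}, {ScreeningID, TicketID}, {TheaterID, TicketID}

{TicketID} never appears on the right of any FD, so every key must include it.
{ScreeningID, TicketID}⁺ = {City, CustomerID, Price, ScreeningID, Seat, ShowTime, TheaterID, TicketID} — all of the relation — so {ScreeningID, TicketID} is a candidate key.
{TheaterID, TicketID}⁺ = {City, CustomerID, Price, ScreeningID, Seat, ShowTime, TheaterID, TicketID} — all of the relation — so {TheaterID, TicketID} is a candidate key.
{CustomerID, Price, TicketID}⁺ = {City, CustomerID, Price, ScreeningID, Seat, ShowTime, TheaterID, TicketID} — all of the relation — so {CustomerID, Price, TicketID} is a candidate key.
Any other superkey properly contains one of these, so there are no further candidate keys.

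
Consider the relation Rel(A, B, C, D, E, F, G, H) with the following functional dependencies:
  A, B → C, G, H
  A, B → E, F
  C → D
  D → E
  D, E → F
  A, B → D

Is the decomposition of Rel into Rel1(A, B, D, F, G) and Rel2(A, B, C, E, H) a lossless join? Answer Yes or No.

Yes

Rel1 ∩ Rel2 = {A, B}; its closure under F is {A, B, C, D, E, F, G, H}.
Rel1 is contained in that closure, so Rel1 ∩ Rel2 → Rel1 holds and the join is lossless.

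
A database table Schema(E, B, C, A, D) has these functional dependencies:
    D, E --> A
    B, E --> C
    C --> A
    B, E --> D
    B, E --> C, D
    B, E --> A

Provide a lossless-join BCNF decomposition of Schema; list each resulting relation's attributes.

{A, D, E}; {B, C, D, E}

Candidate key of the original relation: {B, E}.
Within {A, B, C, D, E}: {D, E}⁺ ∩ {A, B, C, D, E} = {A, D, E}, not the whole set, so D, E --> A violates BCNF; decompose into {A, D, E} and {B, C, D, E}.
{A, D, E} is in BCNF.
{B, C, D, E} is in BCNF.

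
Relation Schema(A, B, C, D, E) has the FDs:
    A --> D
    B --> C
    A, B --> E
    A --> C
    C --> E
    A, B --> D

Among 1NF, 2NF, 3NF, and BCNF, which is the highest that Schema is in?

Candidate key: {A, B}. Prime attributes: {A, B}.
For A --> D we have {A}⁺ = {A, C, D, E}; {A} is not a superkey, so BCNF fails.
Because {D} is non-prime and the left side of A --> D is not a superkey, the relation is not in 3NF.
{A} is a proper subset of the key {A, B}, and {A}⁺ contains the non-prime attributes {C, D, E} — a partial dependency, so 2NF is violated.

1NF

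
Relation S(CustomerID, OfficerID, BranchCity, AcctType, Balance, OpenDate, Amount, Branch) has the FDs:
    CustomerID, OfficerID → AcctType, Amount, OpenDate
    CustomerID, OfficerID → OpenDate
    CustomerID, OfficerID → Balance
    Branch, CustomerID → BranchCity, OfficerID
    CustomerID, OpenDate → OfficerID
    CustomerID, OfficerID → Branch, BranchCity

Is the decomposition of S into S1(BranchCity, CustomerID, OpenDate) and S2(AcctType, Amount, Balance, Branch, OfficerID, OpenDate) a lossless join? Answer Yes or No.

Common attributes: {OpenDate}; their closure is {OpenDate}.
S1 ⊄ {OpenDate} and S2 ⊄ {OpenDate}, so the split is lossy.

No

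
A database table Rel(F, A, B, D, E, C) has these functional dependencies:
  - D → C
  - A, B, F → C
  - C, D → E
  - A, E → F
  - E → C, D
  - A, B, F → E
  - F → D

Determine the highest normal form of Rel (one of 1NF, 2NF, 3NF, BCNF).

Candidate keys: {A, B, D}, {A, B, E}, {A, B, F}. Prime attributes: {A, B, D, E, F}.
D → C breaks BCNF: {D}⁺ = {C, D, E}, so {D} is not a superkey.
Because {C} is non-prime and the left side of D → C is not a superkey, the relation is not in 3NF.
The proper key subset {D} of {A, B, D} determines non-prime {C}, so the relation is not even in 2NF.

1NF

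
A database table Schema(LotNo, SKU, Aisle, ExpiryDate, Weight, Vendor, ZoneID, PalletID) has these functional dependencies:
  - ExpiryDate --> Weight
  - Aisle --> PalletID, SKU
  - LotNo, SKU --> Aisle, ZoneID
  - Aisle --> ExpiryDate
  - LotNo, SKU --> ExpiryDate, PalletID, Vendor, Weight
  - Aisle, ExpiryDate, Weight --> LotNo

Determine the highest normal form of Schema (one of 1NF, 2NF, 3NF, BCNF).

2NF

Candidate keys: {Aisle}, {LotNo, SKU}. Prime attributes: {Aisle, LotNo, SKU}.
ExpiryDate --> Weight breaks BCNF: {ExpiryDate}⁺ = {ExpiryDate, Weight}, so {ExpiryDate} is not a superkey.
ExpiryDate --> Weight has non-prime {Weight} on the right and a non-superkey on the left, so 3NF fails.
Checking every proper subset of each key, none determines a non-prime attribute — 2NF is satisfied.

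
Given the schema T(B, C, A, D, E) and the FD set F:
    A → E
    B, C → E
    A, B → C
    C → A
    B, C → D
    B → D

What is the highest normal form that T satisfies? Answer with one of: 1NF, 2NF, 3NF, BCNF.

Candidate keys: {A, B}, {B, C}. Prime attributes: {A, B, C}.
For A → E we have {A}⁺ = {A, E}; {A} is not a superkey, so BCNF fails.
A → E has non-prime {E} on the right and a non-superkey on the left, so 3NF fails.
Since {A} ⊂ {A, B} and {A}⁺ ⊇ {E} with {E} non-prime, there is a partial dependency; 2NF fails.

1NF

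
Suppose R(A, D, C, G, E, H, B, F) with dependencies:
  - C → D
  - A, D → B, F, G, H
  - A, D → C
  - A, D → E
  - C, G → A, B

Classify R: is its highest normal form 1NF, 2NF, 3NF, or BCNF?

Candidate keys: {A, C}, {A, D}, {C, G}. Prime attributes: {A, C, D, G}.
C → D: {C}⁺ = {C, D}, which is not all of the attributes, so the left side is not a superkey — BCNF is violated.
Since {D} ⊆ prime attributes and every other non-superkey FD also has a prime right side, the schema is in 3NF.

3NF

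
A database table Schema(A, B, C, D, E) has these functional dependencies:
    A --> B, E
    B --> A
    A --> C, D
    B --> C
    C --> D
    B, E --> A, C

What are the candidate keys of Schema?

Closure of {A} is {A, B, C, D, E}, the whole schema; {A} is a candidate key.
Closure of {B} is {A, B, C, D, E}, the whole schema; {B} is a candidate key.
Any other superkey properly contains one of these, so there are no further candidate keys.

{A}, {B}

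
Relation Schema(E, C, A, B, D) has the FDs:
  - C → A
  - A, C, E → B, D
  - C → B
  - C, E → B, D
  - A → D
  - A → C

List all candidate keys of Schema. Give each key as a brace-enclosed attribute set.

No FD produces {E}, so it must be in every candidate key.
{A, E}⁺ = {A, B, C, D, E}, which is every attribute, so {A, E} is a candidate key.
{C, E}⁺ = {A, B, C, D, E}, which is every attribute, so {C, E} is a candidate key.
These are minimal and exhaustive — every other superkey contains one of them.

{A, E}, {C, E}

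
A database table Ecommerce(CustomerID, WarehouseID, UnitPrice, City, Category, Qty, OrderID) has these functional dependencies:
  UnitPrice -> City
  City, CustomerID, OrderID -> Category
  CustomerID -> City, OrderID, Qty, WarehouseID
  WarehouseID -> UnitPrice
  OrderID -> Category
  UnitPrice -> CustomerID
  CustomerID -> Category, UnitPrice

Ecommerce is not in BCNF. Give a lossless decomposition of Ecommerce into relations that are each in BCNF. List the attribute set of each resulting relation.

{Category, OrderID}; {City, CustomerID, OrderID, Qty, UnitPrice, WarehouseID}

Candidate keys of the original relation: {CustomerID}, {UnitPrice}, {WarehouseID}.
Within {Category, City, CustomerID, OrderID, Qty, UnitPrice, WarehouseID}: {OrderID}⁺ ∩ {Category, City, CustomerID, OrderID, Qty, UnitPrice, WarehouseID} = {Category, OrderID}, not the whole set, so OrderID -> Category violates BCNF; decompose into {Category, OrderID} and {City, CustomerID, OrderID, Qty, UnitPrice, WarehouseID}.
{Category, OrderID} is in BCNF.
{City, CustomerID, OrderID, Qty, UnitPrice, WarehouseID} is in BCNF.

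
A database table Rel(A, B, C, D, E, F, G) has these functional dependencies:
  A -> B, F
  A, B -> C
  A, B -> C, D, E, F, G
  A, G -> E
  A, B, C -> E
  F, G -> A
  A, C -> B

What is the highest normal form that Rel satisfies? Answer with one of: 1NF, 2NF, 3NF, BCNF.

Candidate keys: {A}, {F, G}. Prime attributes: {A, F, G}.
Every FD has a superkey on the left, so the relation is in BCNF.

BCNF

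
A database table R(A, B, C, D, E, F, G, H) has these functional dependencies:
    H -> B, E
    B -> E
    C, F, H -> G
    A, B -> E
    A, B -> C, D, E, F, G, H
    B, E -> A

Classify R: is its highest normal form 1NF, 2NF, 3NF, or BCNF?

Candidate keys: {B}, {H}. Prime attributes: {B, H}.
Each dependency's left side is a superkey — BCNF holds.

BCNF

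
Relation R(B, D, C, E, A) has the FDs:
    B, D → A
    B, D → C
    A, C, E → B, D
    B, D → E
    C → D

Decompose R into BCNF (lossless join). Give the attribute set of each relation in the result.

{A, B, C, E}; {C, D}

Candidate keys of the original relation: {A, C, E}, {B, C}, {B, D}.
{A, B, C, D, E}: {C} determines {C, D} here but is not a superkey — split on C → D, giving {C, D} and {A, B, C, E}.
{C, D} is in BCNF.
{A, B, C, E} is in BCNF.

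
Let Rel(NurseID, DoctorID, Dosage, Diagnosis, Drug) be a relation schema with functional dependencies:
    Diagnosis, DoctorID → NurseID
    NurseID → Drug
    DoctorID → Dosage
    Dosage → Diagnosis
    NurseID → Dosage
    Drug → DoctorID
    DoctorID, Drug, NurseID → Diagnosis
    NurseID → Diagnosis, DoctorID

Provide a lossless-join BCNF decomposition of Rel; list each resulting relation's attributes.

{Diagnosis, Dosage}; {DoctorID, Dosage, Drug, NurseID}

Candidate keys of the original relation: {DoctorID}, {Drug}, {NurseID}.
{Diagnosis, DoctorID, Dosage, Drug, NurseID}: {Dosage} determines {Diagnosis, Dosage} here but is not a superkey — split on Dosage → Diagnosis, giving {Diagnosis, Dosage} and {DoctorID, Dosage, Drug, NurseID}.
{Diagnosis, Dosage} is in BCNF.
{DoctorID, Dosage, Drug, NurseID} is in BCNF.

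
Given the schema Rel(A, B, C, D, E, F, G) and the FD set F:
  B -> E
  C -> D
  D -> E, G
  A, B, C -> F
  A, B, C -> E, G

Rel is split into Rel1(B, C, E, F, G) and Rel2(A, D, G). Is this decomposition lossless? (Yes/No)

The shared attributes are {G} and {G}⁺ = {G}.
Neither Rel1 nor Rel2 is contained in that closure, so the decomposition is lossy.

No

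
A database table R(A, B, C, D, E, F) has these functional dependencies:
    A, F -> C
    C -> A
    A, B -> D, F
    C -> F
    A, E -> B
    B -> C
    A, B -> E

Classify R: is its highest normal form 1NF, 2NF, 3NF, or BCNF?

Candidate keys: {A, E}, {B}, {C, E}. Prime attributes: {A, B, C, E}.
For A, F -> C we have {A, F}⁺ = {A, C, F}; {A, F} is not a superkey, so BCNF fails.
C -> F has non-prime {F} on the right and a non-superkey on the left, so 3NF fails.
The proper key subset {C} of {C, E} determines non-prime {F}, so the relation is not even in 2NF.

1NF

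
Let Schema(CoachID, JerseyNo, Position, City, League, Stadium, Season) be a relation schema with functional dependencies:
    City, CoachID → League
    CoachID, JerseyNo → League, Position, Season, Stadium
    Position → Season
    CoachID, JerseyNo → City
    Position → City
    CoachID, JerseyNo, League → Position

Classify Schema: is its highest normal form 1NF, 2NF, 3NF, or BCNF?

2NF

Candidate key: {CoachID, JerseyNo}. Prime attributes: {CoachID, JerseyNo}.
City, CoachID → League breaks BCNF: {City, CoachID}⁺ = {City, CoachID, League}, so {City, CoachID} is not a superkey.
City, CoachID → League determines the non-prime attribute {League} from a non-superkey — 3NF is violated.
Checking every proper subset of each key, none determines a non-prime attribute — 2NF is satisfied.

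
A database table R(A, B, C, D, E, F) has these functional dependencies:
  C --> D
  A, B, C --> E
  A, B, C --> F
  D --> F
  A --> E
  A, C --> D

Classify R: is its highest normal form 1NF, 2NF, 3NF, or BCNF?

1NF

Candidate key: {A, B, C}. Prime attributes: {A, B, C}.
C --> D: {C}⁺ = {C, D, F}, which is not all of the attributes, so the left side is not a superkey — BCNF is violated.
C --> D has non-prime {D} on the right and a non-superkey on the left, so 3NF fails.
Since {A} ⊂ {A, B, C} and {A}⁺ ⊇ {E} with {E} non-prime, there is a partial dependency; 2NF fails.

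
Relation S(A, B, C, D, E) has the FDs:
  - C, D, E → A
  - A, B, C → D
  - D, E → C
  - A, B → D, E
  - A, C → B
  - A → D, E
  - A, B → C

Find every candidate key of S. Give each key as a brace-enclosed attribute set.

{A}⁺ = {A, B, C, D, E} — all of the relation — so {A} is a candidate key.
{D, E}⁺ = {A, B, C, D, E} — all of the relation — so {D, E} is a candidate key.
No proper subset of any of these is a key, and no other minimal superkey exists.

{A}, {D, E}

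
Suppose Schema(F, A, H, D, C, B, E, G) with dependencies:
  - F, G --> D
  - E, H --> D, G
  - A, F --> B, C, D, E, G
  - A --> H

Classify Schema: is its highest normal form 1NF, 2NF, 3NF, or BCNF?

1NF

Candidate key: {A, F}. Prime attributes: {A, F}.
For F, G --> D we have {F, G}⁺ = {D, F, G}; {F, G} is not a superkey, so BCNF fails.
F, G --> D determines the non-prime attribute {D} from a non-superkey — 3NF is violated.
{A} is a proper subset of the key {A, F}, and {A}⁺ contains the non-prime attribute {H} — a partial dependency, so 2NF is violated.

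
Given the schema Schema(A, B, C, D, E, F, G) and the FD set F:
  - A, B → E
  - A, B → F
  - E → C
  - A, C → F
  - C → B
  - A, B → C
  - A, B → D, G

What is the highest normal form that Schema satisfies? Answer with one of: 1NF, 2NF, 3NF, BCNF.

Candidate keys: {A, B}, {A, C}, {A, E}. Prime attributes: {A, B, C, E}.
E → C: {E}⁺ = {B, C, E}, which is not all of the attributes, so the left side is not a superkey — BCNF is violated.
Its right-hand attributes {C} are all prime, as are those of every other non-superkey FD — the relation is in 3NF.

3NF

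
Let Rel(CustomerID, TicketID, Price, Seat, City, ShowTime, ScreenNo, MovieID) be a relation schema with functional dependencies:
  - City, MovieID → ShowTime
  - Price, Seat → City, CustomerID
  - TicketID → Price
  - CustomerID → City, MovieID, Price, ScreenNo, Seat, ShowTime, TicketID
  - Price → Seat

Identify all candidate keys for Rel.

{CustomerID}, {Price}, {TicketID}

{CustomerID}⁺ = {City, CustomerID, MovieID, Price, ScreenNo, Seat, ShowTime, TicketID} — all of the relation — so {CustomerID} is a candidate key.
{Price}⁺ = {City, CustomerID, MovieID, Price, ScreenNo, Seat, ShowTime, TicketID} — all of the relation — so {Price} is a candidate key.
{TicketID}⁺ = {City, CustomerID, MovieID, Price, ScreenNo, Seat, ShowTime, TicketID} — all of the relation — so {TicketID} is a candidate key.
No proper subset of any of these is a key, and no other minimal superkey exists.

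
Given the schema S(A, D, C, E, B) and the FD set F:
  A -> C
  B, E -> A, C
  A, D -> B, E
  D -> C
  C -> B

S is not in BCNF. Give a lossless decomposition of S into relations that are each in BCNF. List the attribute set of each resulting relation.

{A, C}; {A, D, E}; {B, C}

Candidate keys of the original relation: {A, D}, {D, E}.
In {A, B, C, D, E}, {A} is not a superkey ({A}⁺ restricted to this set is {A, B, C}), so split on A -> B, C into {A, B, C} and {A, D, E}.
In {A, B, C}, {C} is not a superkey ({C}⁺ restricted to this set is {B, C}), so split on C -> B into {B, C} and {A, C}.
{B, C}: every determinant is a superkey — BCNF.
{A, C}: every determinant is a superkey — BCNF.
{A, D, E}: every determinant is a superkey — BCNF.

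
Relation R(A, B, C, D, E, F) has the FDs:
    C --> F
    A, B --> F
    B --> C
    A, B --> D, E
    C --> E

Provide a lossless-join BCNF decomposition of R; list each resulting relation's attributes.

{A, B, D}; {B, C}; {C, E, F}

Candidate key of the original relation: {A, B}.
Within {A, B, C, D, E, F}: {C}⁺ ∩ {A, B, C, D, E, F} = {C, E, F}, not the whole set, so C --> E, F violates BCNF; decompose into {C, E, F} and {A, B, C, D}.
{C, E, F} is in BCNF.
Within {A, B, C, D}: {B}⁺ ∩ {A, B, C, D} = {B, C}, not the whole set, so B --> C violates BCNF; decompose into {B, C} and {A, B, D}.
{B, C} is in BCNF.
{A, B, D} is in BCNF.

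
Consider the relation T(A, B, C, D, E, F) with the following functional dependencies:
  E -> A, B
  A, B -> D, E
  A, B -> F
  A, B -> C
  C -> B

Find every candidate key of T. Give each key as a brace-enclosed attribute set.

{A, B}, {A, C}, {E}

{E}⁺ = {A, B, C, D, E, F}, which is every attribute, so {E} is a candidate key.
{A, B}⁺ = {A, B, C, D, E, F}, which is every attribute, so {A, B} is a candidate key.
{A, C}⁺ = {A, B, C, D, E, F}, which is every attribute, so {A, C} is a candidate key.
Any other superkey properly contains one of these, so there are no further candidate keys.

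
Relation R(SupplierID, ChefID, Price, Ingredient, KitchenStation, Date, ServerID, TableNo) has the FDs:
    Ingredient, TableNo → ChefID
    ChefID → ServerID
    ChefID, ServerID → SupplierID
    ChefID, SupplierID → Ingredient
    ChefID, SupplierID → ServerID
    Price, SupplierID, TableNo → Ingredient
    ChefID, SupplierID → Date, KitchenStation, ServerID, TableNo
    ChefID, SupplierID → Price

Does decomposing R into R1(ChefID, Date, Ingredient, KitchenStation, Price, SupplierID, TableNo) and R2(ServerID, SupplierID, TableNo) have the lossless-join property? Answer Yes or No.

The shared attributes are {SupplierID, TableNo} and {SupplierID, TableNo}⁺ = {SupplierID, TableNo}.
The closure covers neither R1 nor R2 entirely; the join is not lossless.

No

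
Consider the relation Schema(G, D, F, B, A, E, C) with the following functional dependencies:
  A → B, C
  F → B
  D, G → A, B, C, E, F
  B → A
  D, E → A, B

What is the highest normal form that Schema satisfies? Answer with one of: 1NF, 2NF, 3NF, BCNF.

2NF

Candidate key: {D, G}. Prime attributes: {D, G}.
For A → B, C we have {A}⁺ = {A, B, C}; {A} is not a superkey, so BCNF fails.
A → B, C determines the non-prime attributes {B, C} from a non-superkey — 3NF is violated.
Checking every proper subset of each key, none determines a non-prime attribute — 2NF is satisfied.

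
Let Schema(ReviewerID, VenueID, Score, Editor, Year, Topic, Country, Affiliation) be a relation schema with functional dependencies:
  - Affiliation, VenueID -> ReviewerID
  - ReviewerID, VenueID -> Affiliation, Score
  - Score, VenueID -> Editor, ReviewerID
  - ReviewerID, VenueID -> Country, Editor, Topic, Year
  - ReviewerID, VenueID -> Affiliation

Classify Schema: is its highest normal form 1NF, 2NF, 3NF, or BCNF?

Candidate keys: {Affiliation, VenueID}, {ReviewerID, VenueID}, {Score, VenueID}. Prime attributes: {Affiliation, ReviewerID, Score, VenueID}.
Each dependency's left side is a superkey — BCNF holds.

BCNF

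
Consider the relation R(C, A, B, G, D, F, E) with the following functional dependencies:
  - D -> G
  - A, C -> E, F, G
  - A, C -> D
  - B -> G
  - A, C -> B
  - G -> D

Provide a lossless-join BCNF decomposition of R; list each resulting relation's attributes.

{A, B, C, E, F}; {B, D}; {D, G}

Candidate key of the original relation: {A, C}.
In {A, B, C, D, E, F, G}, {D} is not a superkey ({D}⁺ restricted to this set is {D, G}), so split on D -> G into {D, G} and {A, B, C, D, E, F}.
{D, G} is in BCNF.
In {A, B, C, D, E, F}, {B} is not a superkey ({B}⁺ restricted to this set is {B, D}), so split on B -> D into {B, D} and {A, B, C, E, F}.
{B, D} is in BCNF.
{A, B, C, E, F} is in BCNF.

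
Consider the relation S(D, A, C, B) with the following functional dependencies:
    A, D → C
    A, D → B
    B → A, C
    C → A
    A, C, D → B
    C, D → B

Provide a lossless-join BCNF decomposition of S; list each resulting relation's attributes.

{A, C}; {B, C}; {B, D}

Candidate keys of the original relation: {A, D}, {B, D}, {C, D}.
In {A, B, C, D}, {B} is not a superkey ({B}⁺ restricted to this set is {A, B, C}), so split on B → A, C into {A, B, C} and {B, D}.
In {A, B, C}, {C} is not a superkey ({C}⁺ restricted to this set is {A, C}), so split on C → A into {A, C} and {B, C}.
{A, C} has no BCNF violation.
{B, C} has no BCNF violation.
{B, D} has no BCNF violation.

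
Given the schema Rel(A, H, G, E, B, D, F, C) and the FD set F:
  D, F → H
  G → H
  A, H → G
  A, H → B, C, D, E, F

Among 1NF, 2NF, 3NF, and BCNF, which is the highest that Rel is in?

3NF

Candidate keys: {A, D, F}, {A, G}, {A, H}. Prime attributes: {A, D, F, G, H}.
For D, F → H we have {D, F}⁺ = {D, F, H}; {D, F} is not a superkey, so BCNF fails.
Since {H} ⊆ prime attributes and every other non-superkey FD also has a prime right side, the schema is in 3NF.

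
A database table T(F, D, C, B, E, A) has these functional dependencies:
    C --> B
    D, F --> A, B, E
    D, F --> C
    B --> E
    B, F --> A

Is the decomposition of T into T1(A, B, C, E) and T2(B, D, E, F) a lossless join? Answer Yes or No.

No

T1 ∩ T2 = {B, E}; its closure under F is {B, E}.
Neither T1 nor T2 is contained in that closure, so the decomposition is lossy.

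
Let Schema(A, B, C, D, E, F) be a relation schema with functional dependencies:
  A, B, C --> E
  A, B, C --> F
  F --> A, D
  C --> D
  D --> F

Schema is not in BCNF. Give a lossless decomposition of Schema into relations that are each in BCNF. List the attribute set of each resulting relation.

Candidate key of the original relation: {B, C}.
{A, B, C, D, E, F}: {F} determines {A, D, F} here but is not a superkey — split on F --> A, D, giving {A, D, F} and {B, C, E, F}.
{A, D, F} has no BCNF violation.
{B, C, E, F}: {C} determines {C, F} here but is not a superkey — split on C --> F, giving {C, F} and {B, C, E}.
{C, F} has no BCNF violation.
{B, C, E} has no BCNF violation.

{A, D, F}; {B, C, E}; {C, F}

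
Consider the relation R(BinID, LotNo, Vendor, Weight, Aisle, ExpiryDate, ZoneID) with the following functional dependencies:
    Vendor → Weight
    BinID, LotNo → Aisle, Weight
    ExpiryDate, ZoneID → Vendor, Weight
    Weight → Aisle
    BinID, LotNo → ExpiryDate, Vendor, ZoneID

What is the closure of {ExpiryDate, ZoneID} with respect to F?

{Aisle, ExpiryDate, Vendor, Weight, ZoneID}

Start with {ExpiryDate, ZoneID}.
ExpiryDate, ZoneID → Vendor, Weight applies; add {Vendor, Weight} → now {ExpiryDate, Vendor, Weight, ZoneID}.
Weight → Aisle applies; add {Aisle} → now {Aisle, ExpiryDate, Vendor, Weight, ZoneID}.
No further FD applies.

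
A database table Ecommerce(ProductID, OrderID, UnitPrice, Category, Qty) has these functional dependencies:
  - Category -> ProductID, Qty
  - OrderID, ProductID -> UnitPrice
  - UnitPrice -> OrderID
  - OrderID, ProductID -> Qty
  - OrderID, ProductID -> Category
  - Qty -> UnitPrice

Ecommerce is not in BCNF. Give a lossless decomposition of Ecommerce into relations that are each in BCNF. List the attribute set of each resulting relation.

{Category, ProductID, Qty}; {OrderID, UnitPrice}; {Qty, UnitPrice}

Candidate keys of the original relation: {Category}, {OrderID, ProductID}, {ProductID, Qty}, {ProductID, UnitPrice}.
{Category, OrderID, ProductID, Qty, UnitPrice}: {UnitPrice} determines {OrderID, UnitPrice} here but is not a superkey — split on UnitPrice -> OrderID, giving {OrderID, UnitPrice} and {Category, ProductID, Qty, UnitPrice}.
{OrderID, UnitPrice} has no BCNF violation.
{Category, ProductID, Qty, UnitPrice}: {Qty} determines {Qty, UnitPrice} here but is not a superkey — split on Qty -> UnitPrice, giving {Qty, UnitPrice} and {Category, ProductID, Qty}.
{Qty, UnitPrice} has no BCNF violation.
{Category, ProductID, Qty} has no BCNF violation.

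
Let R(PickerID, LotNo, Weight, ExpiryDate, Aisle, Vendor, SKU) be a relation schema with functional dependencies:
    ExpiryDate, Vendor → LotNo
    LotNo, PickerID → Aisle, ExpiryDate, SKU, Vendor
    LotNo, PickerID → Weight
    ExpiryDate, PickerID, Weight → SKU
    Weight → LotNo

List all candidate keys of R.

{PickerID} never appears on the right of any FD, so every key must include it.
{LotNo, PickerID}⁺ = {Aisle, ExpiryDate, LotNo, PickerID, SKU, Vendor, Weight}, which is every attribute, so {LotNo, PickerID} is a candidate key.
{PickerID, Weight}⁺ = {Aisle, ExpiryDate, LotNo, PickerID, SKU, Vendor, Weight}, which is every attribute, so {PickerID, Weight} is a candidate key.
{ExpiryDate, PickerID, Vendor}⁺ = {Aisle, ExpiryDate, LotNo, PickerID, SKU, Vendor, Weight}, which is every attribute, so {ExpiryDate, PickerID, Vendor} is a candidate key.
These are minimal and exhaustive — every other superkey contains one of them.

{ExpiryDate, PickerID, Vendor}, {LotNo, PickerID}, {PickerID, Weight}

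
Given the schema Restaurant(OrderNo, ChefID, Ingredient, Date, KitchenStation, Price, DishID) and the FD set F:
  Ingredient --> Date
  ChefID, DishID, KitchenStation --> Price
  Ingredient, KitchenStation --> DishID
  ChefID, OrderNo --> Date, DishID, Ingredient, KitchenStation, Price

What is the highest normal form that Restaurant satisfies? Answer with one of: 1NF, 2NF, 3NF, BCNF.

2NF

Candidate key: {ChefID, OrderNo}. Prime attributes: {ChefID, OrderNo}.
Ingredient --> Date breaks BCNF: {Ingredient}⁺ = {Date, Ingredient}, so {Ingredient} is not a superkey.
Because {Date} is non-prime and the left side of Ingredient --> Date is not a superkey, the relation is not in 3NF.
No non-prime attribute depends on a proper subset of any candidate key, so 2NF holds.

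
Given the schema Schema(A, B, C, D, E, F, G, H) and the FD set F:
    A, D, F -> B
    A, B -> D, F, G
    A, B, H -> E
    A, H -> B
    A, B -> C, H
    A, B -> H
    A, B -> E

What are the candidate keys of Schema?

{A, B}, {A, D, F}, {A, H}

Attributes never on any right-hand side: {A} — every candidate key must contain it.
Closure of {A, B} is {A, B, C, D, E, F, G, H}, the whole schema; {A, B} is a candidate key.
Closure of {A, H} is {A, B, C, D, E, F, G, H}, the whole schema; {A, H} is a candidate key.
Closure of {A, D, F} is {A, B, C, D, E, F, G, H}, the whole schema; {A, D, F} is a candidate key.
No proper subset of any of these is a key, and no other minimal superkey exists.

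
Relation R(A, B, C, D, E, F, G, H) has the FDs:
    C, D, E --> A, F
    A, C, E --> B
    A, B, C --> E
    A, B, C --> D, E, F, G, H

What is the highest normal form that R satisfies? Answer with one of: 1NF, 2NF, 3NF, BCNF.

Candidate keys: {A, B, C}, {A, C, E}, {C, D, E}. Prime attributes: {A, B, C, D, E}.
The left-hand side of every FD is a superkey, so BCNF is satisfied.

BCNF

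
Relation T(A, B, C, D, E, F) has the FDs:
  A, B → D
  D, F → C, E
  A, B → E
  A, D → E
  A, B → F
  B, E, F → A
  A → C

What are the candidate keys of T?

{A, B}, {B, D, F}, {B, E, F}

No FD produces {B}, so it must be in every candidate key.
{A, B} is a candidate key since {A, B}⁺ = {A, B, C, D, E, F} covers every attribute.
{B, D, F} is a candidate key since {B, D, F}⁺ = {A, B, C, D, E, F} covers every attribute.
{B, E, F} is a candidate key since {B, E, F}⁺ = {A, B, C, D, E, F} covers every attribute.
No proper subset of any of these is a key, and no other minimal superkey exists.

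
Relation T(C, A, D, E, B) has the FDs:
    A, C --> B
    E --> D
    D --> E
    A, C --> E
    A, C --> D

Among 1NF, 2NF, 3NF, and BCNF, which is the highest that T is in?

2NF

Candidate key: {A, C}. Prime attributes: {A, C}.
E --> D breaks BCNF: {E}⁺ = {D, E}, so {E} is not a superkey.
E --> D has non-prime {D} on the right and a non-superkey on the left, so 3NF fails.
Checking every proper subset of each key, none determines a non-prime attribute — 2NF is satisfied.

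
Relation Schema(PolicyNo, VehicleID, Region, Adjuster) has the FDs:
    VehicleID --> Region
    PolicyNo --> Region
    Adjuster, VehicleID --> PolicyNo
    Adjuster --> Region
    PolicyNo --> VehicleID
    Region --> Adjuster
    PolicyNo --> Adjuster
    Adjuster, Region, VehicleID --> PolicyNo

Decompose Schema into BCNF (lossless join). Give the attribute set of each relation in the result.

Candidate keys of the original relation: {PolicyNo}, {VehicleID}.
Within {Adjuster, PolicyNo, Region, VehicleID}: {Adjuster}⁺ ∩ {Adjuster, PolicyNo, Region, VehicleID} = {Adjuster, Region}, not the whole set, so Adjuster --> Region violates BCNF; decompose into {Adjuster, Region} and {Adjuster, PolicyNo, VehicleID}.
{Adjuster, Region} has no BCNF violation.
{Adjuster, PolicyNo, VehicleID} has no BCNF violation.

{Adjuster, PolicyNo, VehicleID}; {Adjuster, Region}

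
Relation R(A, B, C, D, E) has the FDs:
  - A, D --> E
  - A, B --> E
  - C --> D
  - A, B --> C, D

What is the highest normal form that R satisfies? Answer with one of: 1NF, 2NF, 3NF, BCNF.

Candidate key: {A, B}. Prime attributes: {A, B}.
For A, D --> E we have {A, D}⁺ = {A, D, E}; {A, D} is not a superkey, so BCNF fails.
A, D --> E has non-prime {E} on the right and a non-superkey on the left, so 3NF fails.
No non-prime attribute depends on a proper subset of any candidate key, so 2NF holds.

2NF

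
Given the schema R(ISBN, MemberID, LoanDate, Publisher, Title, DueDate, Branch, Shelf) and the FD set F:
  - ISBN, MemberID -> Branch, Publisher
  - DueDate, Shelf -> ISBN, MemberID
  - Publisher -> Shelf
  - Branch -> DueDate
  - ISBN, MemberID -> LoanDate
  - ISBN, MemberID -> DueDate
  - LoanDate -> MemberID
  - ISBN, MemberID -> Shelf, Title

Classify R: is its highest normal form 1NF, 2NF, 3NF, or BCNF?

Candidate keys: {Branch, Publisher}, {Branch, Shelf}, {DueDate, Publisher}, {DueDate, Shelf}, {ISBN, LoanDate}, {ISBN, MemberID}. Prime attributes: {Branch, DueDate, ISBN, LoanDate, MemberID, Publisher, Shelf}.
Publisher -> Shelf: {Publisher}⁺ = {Publisher, Shelf}, which is not all of the attributes, so the left side is not a superkey — BCNF is violated.
Since {Shelf} ⊆ prime attributes and every other non-superkey FD also has a prime right side, the schema is in 3NF.

3NF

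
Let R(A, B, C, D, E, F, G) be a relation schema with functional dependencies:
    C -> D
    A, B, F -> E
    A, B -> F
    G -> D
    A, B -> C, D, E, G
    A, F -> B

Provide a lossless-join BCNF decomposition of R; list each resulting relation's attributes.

{A, B, C, E, F, G}; {C, D}

Candidate keys of the original relation: {A, B}, {A, F}.
Within {A, B, C, D, E, F, G}: {C}⁺ ∩ {A, B, C, D, E, F, G} = {C, D}, not the whole set, so C -> D violates BCNF; decompose into {C, D} and {A, B, C, E, F, G}.
{C, D} is in BCNF.
{A, B, C, E, F, G} is in BCNF.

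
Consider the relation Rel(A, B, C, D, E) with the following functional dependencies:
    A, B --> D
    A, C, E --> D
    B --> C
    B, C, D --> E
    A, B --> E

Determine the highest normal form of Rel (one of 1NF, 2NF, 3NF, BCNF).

Candidate key: {A, B}. Prime attributes: {A, B}.
A, C, E --> D breaks BCNF: {A, C, E}⁺ = {A, C, D, E}, so {A, C, E} is not a superkey.
A, C, E --> D determines the non-prime attribute {D} from a non-superkey — 3NF is violated.
{B} is a proper subset of the key {A, B}, and {B}⁺ contains the non-prime attribute {C} — a partial dependency, so 2NF is violated.

1NF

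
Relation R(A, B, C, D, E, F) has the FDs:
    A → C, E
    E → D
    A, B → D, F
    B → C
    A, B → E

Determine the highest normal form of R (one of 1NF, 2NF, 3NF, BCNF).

1NF

Candidate key: {A, B}. Prime attributes: {A, B}.
A → C, E breaks BCNF: {A}⁺ = {A, C, D, E}, so {A} is not a superkey.
Because {C, E} are non-prime and the left side of A → C, E is not a superkey, the relation is not in 3NF.
Since {A} ⊂ {A, B} and {A}⁺ ⊇ {C, D, E} with {C, D, E} non-prime, there is a partial dependency; 2NF fails.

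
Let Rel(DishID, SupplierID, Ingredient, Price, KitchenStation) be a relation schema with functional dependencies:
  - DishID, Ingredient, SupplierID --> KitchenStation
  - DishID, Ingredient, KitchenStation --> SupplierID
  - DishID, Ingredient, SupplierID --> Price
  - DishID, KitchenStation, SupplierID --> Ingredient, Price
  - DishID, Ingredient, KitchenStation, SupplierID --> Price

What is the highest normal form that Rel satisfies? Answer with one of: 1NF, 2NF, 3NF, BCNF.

Candidate keys: {DishID, Ingredient, KitchenStation}, {DishID, Ingredient, SupplierID}, {DishID, KitchenStation, SupplierID}. Prime attributes: {DishID, Ingredient, KitchenStation, SupplierID}.
Every FD has a superkey on the left, so the relation is in BCNF.

BCNF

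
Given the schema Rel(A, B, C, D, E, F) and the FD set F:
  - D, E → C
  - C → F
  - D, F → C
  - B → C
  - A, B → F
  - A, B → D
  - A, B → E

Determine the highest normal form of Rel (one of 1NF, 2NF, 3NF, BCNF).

Candidate key: {A, B}. Prime attributes: {A, B}.
D, E → C breaks BCNF: {D, E}⁺ = {C, D, E, F}, so {D, E} is not a superkey.
Because {C} is non-prime and the left side of D, E → C is not a superkey, the relation is not in 3NF.
The proper key subset {B} of {A, B} determines non-prime {C, F}, so the relation is not even in 2NF.

1NF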